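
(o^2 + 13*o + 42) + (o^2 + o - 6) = 2*o^2 + 14*o + 36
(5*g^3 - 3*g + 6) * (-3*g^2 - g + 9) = -15*g^5 - 5*g^4 + 54*g^3 - 15*g^2 - 33*g + 54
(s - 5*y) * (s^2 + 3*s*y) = s^3 - 2*s^2*y - 15*s*y^2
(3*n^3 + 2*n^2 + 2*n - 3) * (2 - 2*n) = -6*n^4 + 2*n^3 + 10*n - 6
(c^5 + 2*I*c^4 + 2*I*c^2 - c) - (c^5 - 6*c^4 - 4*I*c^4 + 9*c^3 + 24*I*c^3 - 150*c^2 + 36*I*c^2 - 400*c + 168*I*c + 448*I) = 6*c^4 + 6*I*c^4 - 9*c^3 - 24*I*c^3 + 150*c^2 - 34*I*c^2 + 399*c - 168*I*c - 448*I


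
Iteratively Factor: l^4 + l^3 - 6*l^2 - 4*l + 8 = (l - 2)*(l^3 + 3*l^2 - 4) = (l - 2)*(l + 2)*(l^2 + l - 2) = (l - 2)*(l - 1)*(l + 2)*(l + 2)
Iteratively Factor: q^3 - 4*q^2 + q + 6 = (q - 2)*(q^2 - 2*q - 3) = (q - 3)*(q - 2)*(q + 1)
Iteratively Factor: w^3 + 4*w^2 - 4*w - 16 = (w + 2)*(w^2 + 2*w - 8) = (w + 2)*(w + 4)*(w - 2)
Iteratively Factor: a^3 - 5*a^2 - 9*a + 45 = (a - 5)*(a^2 - 9) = (a - 5)*(a - 3)*(a + 3)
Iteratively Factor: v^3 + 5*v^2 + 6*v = (v + 2)*(v^2 + 3*v) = v*(v + 2)*(v + 3)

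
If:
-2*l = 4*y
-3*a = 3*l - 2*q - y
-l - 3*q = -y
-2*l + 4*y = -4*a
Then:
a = 0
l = 0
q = 0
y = 0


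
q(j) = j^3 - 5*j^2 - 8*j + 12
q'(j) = 3*j^2 - 10*j - 8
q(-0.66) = 14.81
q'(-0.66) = -0.09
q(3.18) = -31.84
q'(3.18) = -9.46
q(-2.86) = -29.41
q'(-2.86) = 45.14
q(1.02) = -0.30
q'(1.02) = -15.08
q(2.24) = -19.77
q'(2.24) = -15.35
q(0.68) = 4.56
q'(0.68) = -13.41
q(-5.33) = -238.82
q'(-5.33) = 130.53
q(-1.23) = 12.41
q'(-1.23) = 8.84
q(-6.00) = -336.00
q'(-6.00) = 160.00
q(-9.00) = -1050.00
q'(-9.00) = 325.00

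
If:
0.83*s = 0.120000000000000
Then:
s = 0.14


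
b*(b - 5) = b^2 - 5*b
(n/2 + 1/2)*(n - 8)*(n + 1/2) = n^3/2 - 13*n^2/4 - 23*n/4 - 2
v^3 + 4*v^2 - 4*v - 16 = (v - 2)*(v + 2)*(v + 4)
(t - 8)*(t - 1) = t^2 - 9*t + 8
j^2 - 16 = (j - 4)*(j + 4)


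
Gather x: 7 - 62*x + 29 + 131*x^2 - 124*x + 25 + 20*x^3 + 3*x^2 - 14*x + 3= 20*x^3 + 134*x^2 - 200*x + 64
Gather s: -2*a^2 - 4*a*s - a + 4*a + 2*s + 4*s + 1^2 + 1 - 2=-2*a^2 + 3*a + s*(6 - 4*a)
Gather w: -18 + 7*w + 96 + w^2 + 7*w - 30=w^2 + 14*w + 48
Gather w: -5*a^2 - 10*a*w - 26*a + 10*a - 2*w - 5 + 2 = -5*a^2 - 16*a + w*(-10*a - 2) - 3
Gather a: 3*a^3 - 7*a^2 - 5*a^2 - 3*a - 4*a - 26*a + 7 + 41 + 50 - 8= 3*a^3 - 12*a^2 - 33*a + 90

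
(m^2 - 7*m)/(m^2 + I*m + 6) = m*(m - 7)/(m^2 + I*m + 6)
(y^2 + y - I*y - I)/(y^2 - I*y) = (y + 1)/y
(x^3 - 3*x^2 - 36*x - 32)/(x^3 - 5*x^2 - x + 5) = (x^2 - 4*x - 32)/(x^2 - 6*x + 5)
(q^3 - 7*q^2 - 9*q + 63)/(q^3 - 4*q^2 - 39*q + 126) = (q + 3)/(q + 6)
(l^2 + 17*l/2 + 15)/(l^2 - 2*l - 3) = (l^2 + 17*l/2 + 15)/(l^2 - 2*l - 3)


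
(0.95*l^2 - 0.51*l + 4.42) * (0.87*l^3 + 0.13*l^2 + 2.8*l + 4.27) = 0.8265*l^5 - 0.3202*l^4 + 6.4391*l^3 + 3.2031*l^2 + 10.1983*l + 18.8734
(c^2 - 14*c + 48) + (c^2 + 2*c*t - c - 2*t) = 2*c^2 + 2*c*t - 15*c - 2*t + 48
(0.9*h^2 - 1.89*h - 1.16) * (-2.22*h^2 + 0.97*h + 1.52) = -1.998*h^4 + 5.0688*h^3 + 2.1099*h^2 - 3.998*h - 1.7632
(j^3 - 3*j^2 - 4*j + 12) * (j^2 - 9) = j^5 - 3*j^4 - 13*j^3 + 39*j^2 + 36*j - 108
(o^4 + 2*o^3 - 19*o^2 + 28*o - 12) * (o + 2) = o^5 + 4*o^4 - 15*o^3 - 10*o^2 + 44*o - 24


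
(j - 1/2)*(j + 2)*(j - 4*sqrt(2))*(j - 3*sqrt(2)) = j^4 - 7*sqrt(2)*j^3 + 3*j^3/2 - 21*sqrt(2)*j^2/2 + 23*j^2 + 7*sqrt(2)*j + 36*j - 24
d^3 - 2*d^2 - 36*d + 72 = (d - 6)*(d - 2)*(d + 6)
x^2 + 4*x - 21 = (x - 3)*(x + 7)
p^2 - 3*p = p*(p - 3)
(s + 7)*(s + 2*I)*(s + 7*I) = s^3 + 7*s^2 + 9*I*s^2 - 14*s + 63*I*s - 98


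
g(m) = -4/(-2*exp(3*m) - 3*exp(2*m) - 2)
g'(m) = -4*(6*exp(3*m) + 6*exp(2*m))/(-2*exp(3*m) - 3*exp(2*m) - 2)^2 = -24*(exp(m) + 1)*exp(2*m)/(2*exp(3*m) + 3*exp(2*m) + 2)^2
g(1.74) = 0.01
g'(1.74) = -0.02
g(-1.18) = 1.71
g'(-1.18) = -0.54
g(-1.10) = 1.66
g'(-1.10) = -0.61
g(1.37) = 0.02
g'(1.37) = -0.06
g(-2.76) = 1.99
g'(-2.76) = -0.03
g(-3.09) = 1.99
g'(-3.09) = -0.01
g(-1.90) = 1.93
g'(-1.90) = -0.14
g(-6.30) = 2.00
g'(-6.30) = -0.00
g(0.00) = 0.57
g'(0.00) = -0.98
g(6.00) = 0.00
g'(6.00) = 0.00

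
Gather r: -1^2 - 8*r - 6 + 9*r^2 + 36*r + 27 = 9*r^2 + 28*r + 20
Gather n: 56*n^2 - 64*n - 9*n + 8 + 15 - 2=56*n^2 - 73*n + 21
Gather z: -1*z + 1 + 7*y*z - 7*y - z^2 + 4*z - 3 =-7*y - z^2 + z*(7*y + 3) - 2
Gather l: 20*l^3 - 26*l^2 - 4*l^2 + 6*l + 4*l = 20*l^3 - 30*l^2 + 10*l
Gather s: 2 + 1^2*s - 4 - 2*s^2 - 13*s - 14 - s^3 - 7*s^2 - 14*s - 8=-s^3 - 9*s^2 - 26*s - 24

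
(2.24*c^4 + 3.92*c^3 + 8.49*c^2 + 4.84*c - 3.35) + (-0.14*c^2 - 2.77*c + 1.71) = 2.24*c^4 + 3.92*c^3 + 8.35*c^2 + 2.07*c - 1.64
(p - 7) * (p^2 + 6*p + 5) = p^3 - p^2 - 37*p - 35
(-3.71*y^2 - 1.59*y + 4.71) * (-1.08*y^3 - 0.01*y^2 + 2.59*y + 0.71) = 4.0068*y^5 + 1.7543*y^4 - 14.6798*y^3 - 6.7993*y^2 + 11.07*y + 3.3441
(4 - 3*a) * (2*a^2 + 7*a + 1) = -6*a^3 - 13*a^2 + 25*a + 4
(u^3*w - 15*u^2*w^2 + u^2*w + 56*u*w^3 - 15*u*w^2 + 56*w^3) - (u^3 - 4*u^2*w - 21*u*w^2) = u^3*w - u^3 - 15*u^2*w^2 + 5*u^2*w + 56*u*w^3 + 6*u*w^2 + 56*w^3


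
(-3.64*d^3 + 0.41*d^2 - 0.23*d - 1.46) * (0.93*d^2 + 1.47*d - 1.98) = -3.3852*d^5 - 4.9695*d^4 + 7.596*d^3 - 2.5077*d^2 - 1.6908*d + 2.8908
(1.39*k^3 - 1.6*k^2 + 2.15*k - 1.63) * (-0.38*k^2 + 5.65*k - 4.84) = -0.5282*k^5 + 8.4615*k^4 - 16.5846*k^3 + 20.5109*k^2 - 19.6155*k + 7.8892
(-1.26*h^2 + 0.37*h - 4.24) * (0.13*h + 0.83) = -0.1638*h^3 - 0.9977*h^2 - 0.2441*h - 3.5192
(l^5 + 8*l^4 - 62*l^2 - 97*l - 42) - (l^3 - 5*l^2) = l^5 + 8*l^4 - l^3 - 57*l^2 - 97*l - 42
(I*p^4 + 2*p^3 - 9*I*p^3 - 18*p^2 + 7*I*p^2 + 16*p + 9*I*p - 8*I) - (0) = I*p^4 + 2*p^3 - 9*I*p^3 - 18*p^2 + 7*I*p^2 + 16*p + 9*I*p - 8*I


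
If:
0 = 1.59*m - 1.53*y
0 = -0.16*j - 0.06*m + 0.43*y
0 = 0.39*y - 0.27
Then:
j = 1.61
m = 0.67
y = 0.69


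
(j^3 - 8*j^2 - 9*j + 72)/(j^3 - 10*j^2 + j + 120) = (j - 3)/(j - 5)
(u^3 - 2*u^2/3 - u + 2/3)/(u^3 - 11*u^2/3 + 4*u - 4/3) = (u + 1)/(u - 2)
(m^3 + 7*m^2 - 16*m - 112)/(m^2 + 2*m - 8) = (m^2 + 3*m - 28)/(m - 2)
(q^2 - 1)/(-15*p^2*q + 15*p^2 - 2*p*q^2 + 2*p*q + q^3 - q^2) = (-q - 1)/(15*p^2 + 2*p*q - q^2)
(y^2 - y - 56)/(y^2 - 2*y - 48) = (y + 7)/(y + 6)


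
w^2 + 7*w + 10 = (w + 2)*(w + 5)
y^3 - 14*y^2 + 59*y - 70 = (y - 7)*(y - 5)*(y - 2)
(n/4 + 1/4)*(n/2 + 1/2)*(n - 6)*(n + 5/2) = n^4/8 - 3*n^3/16 - 21*n^2/8 - 67*n/16 - 15/8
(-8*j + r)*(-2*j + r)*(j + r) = 16*j^3 + 6*j^2*r - 9*j*r^2 + r^3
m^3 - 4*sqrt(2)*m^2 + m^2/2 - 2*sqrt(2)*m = m*(m + 1/2)*(m - 4*sqrt(2))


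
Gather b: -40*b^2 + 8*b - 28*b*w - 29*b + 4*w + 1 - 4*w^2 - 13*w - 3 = -40*b^2 + b*(-28*w - 21) - 4*w^2 - 9*w - 2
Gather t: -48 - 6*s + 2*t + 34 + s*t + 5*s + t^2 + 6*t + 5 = -s + t^2 + t*(s + 8) - 9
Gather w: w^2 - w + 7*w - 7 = w^2 + 6*w - 7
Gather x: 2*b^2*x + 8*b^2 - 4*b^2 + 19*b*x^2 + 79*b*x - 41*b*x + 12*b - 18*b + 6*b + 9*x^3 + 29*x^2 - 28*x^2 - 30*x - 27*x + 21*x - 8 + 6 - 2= 4*b^2 + 9*x^3 + x^2*(19*b + 1) + x*(2*b^2 + 38*b - 36) - 4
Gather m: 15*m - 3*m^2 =-3*m^2 + 15*m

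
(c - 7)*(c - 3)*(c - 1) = c^3 - 11*c^2 + 31*c - 21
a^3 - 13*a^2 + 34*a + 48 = (a - 8)*(a - 6)*(a + 1)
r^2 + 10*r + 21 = (r + 3)*(r + 7)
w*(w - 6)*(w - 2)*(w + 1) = w^4 - 7*w^3 + 4*w^2 + 12*w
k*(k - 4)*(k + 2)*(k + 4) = k^4 + 2*k^3 - 16*k^2 - 32*k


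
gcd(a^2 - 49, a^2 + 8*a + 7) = a + 7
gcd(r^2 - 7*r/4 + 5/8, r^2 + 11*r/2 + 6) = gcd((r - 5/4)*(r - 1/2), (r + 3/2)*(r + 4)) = 1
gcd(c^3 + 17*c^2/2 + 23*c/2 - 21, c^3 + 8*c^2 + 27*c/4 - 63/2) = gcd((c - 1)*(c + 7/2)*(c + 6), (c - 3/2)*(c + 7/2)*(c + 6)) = c^2 + 19*c/2 + 21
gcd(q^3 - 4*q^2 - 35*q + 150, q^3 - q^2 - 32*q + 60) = q^2 + q - 30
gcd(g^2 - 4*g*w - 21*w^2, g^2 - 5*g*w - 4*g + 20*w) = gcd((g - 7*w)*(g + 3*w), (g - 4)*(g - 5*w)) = 1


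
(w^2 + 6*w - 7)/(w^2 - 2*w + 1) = (w + 7)/(w - 1)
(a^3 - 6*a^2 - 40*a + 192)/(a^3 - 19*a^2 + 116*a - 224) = (a + 6)/(a - 7)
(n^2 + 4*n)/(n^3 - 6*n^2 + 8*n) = (n + 4)/(n^2 - 6*n + 8)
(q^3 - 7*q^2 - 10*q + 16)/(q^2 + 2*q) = q - 9 + 8/q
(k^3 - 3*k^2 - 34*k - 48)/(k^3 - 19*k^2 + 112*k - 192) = (k^2 + 5*k + 6)/(k^2 - 11*k + 24)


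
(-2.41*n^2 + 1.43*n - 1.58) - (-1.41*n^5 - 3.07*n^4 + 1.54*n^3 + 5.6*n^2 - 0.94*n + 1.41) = 1.41*n^5 + 3.07*n^4 - 1.54*n^3 - 8.01*n^2 + 2.37*n - 2.99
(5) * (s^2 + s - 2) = 5*s^2 + 5*s - 10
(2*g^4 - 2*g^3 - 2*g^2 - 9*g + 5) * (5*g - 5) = 10*g^5 - 20*g^4 - 35*g^2 + 70*g - 25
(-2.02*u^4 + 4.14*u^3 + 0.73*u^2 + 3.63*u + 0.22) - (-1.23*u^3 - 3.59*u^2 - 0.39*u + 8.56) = -2.02*u^4 + 5.37*u^3 + 4.32*u^2 + 4.02*u - 8.34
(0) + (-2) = -2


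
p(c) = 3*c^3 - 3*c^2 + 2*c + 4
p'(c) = 9*c^2 - 6*c + 2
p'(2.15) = 30.70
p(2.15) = 24.25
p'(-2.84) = 91.63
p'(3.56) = 94.70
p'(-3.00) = 101.00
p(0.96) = 5.81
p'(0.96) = 4.53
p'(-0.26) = 4.17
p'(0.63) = 1.79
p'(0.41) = 1.05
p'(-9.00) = 785.00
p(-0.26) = 3.22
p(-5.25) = -523.30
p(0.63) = 4.82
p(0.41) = 4.52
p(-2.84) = -94.60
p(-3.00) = -110.00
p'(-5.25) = 281.56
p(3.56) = 108.45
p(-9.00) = -2444.00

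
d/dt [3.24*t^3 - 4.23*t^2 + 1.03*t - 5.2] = 9.72*t^2 - 8.46*t + 1.03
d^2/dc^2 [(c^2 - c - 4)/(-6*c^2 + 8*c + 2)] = (-3*c^3 + 99*c^2 - 135*c + 71)/(27*c^6 - 108*c^5 + 117*c^4 + 8*c^3 - 39*c^2 - 12*c - 1)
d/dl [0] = 0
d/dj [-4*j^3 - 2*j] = -12*j^2 - 2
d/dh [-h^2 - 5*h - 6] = -2*h - 5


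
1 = 1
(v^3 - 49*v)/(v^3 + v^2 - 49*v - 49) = v/(v + 1)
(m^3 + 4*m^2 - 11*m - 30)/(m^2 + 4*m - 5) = (m^2 - m - 6)/(m - 1)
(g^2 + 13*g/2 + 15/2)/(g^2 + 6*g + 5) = (g + 3/2)/(g + 1)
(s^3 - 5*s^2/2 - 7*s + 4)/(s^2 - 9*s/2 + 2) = s + 2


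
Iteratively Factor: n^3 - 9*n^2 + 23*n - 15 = (n - 1)*(n^2 - 8*n + 15) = (n - 3)*(n - 1)*(n - 5)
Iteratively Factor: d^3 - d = (d + 1)*(d^2 - d) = d*(d + 1)*(d - 1)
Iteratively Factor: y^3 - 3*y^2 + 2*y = (y)*(y^2 - 3*y + 2) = y*(y - 2)*(y - 1)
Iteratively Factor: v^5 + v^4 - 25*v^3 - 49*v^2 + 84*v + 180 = (v + 3)*(v^4 - 2*v^3 - 19*v^2 + 8*v + 60) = (v - 5)*(v + 3)*(v^3 + 3*v^2 - 4*v - 12) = (v - 5)*(v + 2)*(v + 3)*(v^2 + v - 6) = (v - 5)*(v + 2)*(v + 3)^2*(v - 2)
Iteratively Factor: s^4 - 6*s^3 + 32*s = (s - 4)*(s^3 - 2*s^2 - 8*s) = (s - 4)^2*(s^2 + 2*s) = (s - 4)^2*(s + 2)*(s)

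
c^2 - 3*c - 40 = (c - 8)*(c + 5)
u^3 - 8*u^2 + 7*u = u*(u - 7)*(u - 1)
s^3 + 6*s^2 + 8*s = s*(s + 2)*(s + 4)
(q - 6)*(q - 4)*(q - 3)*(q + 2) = q^4 - 11*q^3 + 28*q^2 + 36*q - 144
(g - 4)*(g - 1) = g^2 - 5*g + 4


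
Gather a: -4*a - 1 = -4*a - 1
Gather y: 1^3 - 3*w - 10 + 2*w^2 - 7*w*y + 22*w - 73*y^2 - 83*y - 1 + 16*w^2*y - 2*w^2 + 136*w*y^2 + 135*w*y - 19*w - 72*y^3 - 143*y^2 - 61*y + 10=-72*y^3 + y^2*(136*w - 216) + y*(16*w^2 + 128*w - 144)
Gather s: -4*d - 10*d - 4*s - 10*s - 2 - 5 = -14*d - 14*s - 7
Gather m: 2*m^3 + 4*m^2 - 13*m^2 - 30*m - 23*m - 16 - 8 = 2*m^3 - 9*m^2 - 53*m - 24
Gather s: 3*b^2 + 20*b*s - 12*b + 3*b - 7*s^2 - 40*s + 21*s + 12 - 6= 3*b^2 - 9*b - 7*s^2 + s*(20*b - 19) + 6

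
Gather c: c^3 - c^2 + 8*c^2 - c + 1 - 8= c^3 + 7*c^2 - c - 7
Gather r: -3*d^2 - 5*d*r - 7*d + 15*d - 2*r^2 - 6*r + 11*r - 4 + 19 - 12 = -3*d^2 + 8*d - 2*r^2 + r*(5 - 5*d) + 3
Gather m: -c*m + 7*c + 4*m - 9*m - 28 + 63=7*c + m*(-c - 5) + 35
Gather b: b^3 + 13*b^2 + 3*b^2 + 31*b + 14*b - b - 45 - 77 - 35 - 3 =b^3 + 16*b^2 + 44*b - 160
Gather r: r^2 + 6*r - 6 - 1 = r^2 + 6*r - 7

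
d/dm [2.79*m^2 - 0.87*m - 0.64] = 5.58*m - 0.87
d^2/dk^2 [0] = 0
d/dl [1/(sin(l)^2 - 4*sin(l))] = 2*(2 - sin(l))*cos(l)/((sin(l) - 4)^2*sin(l)^2)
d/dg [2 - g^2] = -2*g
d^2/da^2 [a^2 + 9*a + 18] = 2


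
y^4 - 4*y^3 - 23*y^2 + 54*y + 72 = (y - 6)*(y - 3)*(y + 1)*(y + 4)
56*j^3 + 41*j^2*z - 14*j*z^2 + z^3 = (-8*j + z)*(-7*j + z)*(j + z)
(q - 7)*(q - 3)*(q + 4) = q^3 - 6*q^2 - 19*q + 84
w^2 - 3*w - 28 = (w - 7)*(w + 4)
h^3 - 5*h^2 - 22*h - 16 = (h - 8)*(h + 1)*(h + 2)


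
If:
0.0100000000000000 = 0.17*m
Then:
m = 0.06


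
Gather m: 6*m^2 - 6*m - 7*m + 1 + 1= 6*m^2 - 13*m + 2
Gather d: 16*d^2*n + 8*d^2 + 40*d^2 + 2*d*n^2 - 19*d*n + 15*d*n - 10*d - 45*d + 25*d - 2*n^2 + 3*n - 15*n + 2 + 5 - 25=d^2*(16*n + 48) + d*(2*n^2 - 4*n - 30) - 2*n^2 - 12*n - 18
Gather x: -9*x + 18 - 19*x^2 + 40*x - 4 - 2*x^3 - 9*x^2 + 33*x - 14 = -2*x^3 - 28*x^2 + 64*x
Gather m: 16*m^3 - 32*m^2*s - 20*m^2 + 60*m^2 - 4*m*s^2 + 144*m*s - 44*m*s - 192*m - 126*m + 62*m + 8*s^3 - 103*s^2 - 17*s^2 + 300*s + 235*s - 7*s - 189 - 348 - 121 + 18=16*m^3 + m^2*(40 - 32*s) + m*(-4*s^2 + 100*s - 256) + 8*s^3 - 120*s^2 + 528*s - 640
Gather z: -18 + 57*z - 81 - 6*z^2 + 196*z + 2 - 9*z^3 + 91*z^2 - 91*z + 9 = -9*z^3 + 85*z^2 + 162*z - 88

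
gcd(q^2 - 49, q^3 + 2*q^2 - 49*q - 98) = q^2 - 49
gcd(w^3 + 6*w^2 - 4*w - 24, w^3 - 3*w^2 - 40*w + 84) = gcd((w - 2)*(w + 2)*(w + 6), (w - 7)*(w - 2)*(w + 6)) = w^2 + 4*w - 12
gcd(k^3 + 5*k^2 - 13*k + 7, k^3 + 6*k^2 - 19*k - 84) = k + 7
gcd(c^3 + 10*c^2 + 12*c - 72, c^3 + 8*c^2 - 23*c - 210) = c + 6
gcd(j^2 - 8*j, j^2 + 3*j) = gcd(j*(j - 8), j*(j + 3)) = j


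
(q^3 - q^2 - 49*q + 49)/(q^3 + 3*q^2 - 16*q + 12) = (q^2 - 49)/(q^2 + 4*q - 12)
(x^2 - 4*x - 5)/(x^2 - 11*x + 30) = (x + 1)/(x - 6)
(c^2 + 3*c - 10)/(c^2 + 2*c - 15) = (c - 2)/(c - 3)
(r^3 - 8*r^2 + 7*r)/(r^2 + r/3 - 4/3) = 3*r*(r - 7)/(3*r + 4)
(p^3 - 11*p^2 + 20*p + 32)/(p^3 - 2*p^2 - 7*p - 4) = (p - 8)/(p + 1)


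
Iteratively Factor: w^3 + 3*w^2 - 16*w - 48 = (w + 4)*(w^2 - w - 12) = (w + 3)*(w + 4)*(w - 4)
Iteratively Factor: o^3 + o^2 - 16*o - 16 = (o + 1)*(o^2 - 16) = (o - 4)*(o + 1)*(o + 4)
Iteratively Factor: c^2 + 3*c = (c)*(c + 3)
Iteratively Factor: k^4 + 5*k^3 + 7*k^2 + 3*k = (k + 1)*(k^3 + 4*k^2 + 3*k) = k*(k + 1)*(k^2 + 4*k + 3) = k*(k + 1)*(k + 3)*(k + 1)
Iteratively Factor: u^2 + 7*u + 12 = (u + 4)*(u + 3)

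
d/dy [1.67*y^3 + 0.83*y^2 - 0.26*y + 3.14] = 5.01*y^2 + 1.66*y - 0.26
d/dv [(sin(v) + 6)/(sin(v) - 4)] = -10*cos(v)/(sin(v) - 4)^2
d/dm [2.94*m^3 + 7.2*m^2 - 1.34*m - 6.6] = 8.82*m^2 + 14.4*m - 1.34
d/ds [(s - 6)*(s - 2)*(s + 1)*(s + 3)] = 4*s^3 - 12*s^2 - 34*s + 24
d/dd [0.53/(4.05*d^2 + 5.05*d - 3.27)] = (-4.293*d - 2.6765)/(4.05*d^2 + 5.05*d - 3.27)^2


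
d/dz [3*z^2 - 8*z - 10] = 6*z - 8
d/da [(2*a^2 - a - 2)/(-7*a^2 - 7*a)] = (-3*a^2 - 4*a - 2)/(7*a^2*(a^2 + 2*a + 1))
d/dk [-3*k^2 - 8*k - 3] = -6*k - 8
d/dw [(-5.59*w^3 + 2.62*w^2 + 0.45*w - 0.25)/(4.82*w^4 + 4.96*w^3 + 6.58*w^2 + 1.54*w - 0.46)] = (26.9438*w^6 - 25.2568*w^5 - 56.2844*w^4 - 16.8612*w^3 + 12.508*w^2 + 0.8796*w + 0.178)/(23.2324*w^8 + 47.8144*w^7 + 88.0328*w^6 + 80.1192*w^5 + 54.1388*w^4 + 15.7032*w^3 - 3.682*w^2 - 1.4168*w + 0.2116)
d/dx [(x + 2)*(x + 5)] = 2*x + 7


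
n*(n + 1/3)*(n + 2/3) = n^3 + n^2 + 2*n/9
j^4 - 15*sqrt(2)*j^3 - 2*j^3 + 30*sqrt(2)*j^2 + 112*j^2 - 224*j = j*(j - 2)*(j - 8*sqrt(2))*(j - 7*sqrt(2))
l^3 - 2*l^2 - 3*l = l*(l - 3)*(l + 1)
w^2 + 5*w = w*(w + 5)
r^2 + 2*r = r*(r + 2)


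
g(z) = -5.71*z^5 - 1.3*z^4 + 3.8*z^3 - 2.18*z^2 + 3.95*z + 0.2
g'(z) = -28.55*z^4 - 5.2*z^3 + 11.4*z^2 - 4.36*z + 3.95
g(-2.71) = 662.35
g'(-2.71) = -1336.89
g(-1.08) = -4.77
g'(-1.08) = -10.34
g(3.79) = -4542.61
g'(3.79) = -6022.56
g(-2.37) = 313.94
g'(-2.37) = -753.20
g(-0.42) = -2.09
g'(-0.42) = 7.29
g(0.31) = 1.30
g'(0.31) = 3.28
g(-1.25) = -1.31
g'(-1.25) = -32.33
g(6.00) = -45319.54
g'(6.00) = -37735.81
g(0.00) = 0.20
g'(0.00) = 3.95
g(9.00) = -343069.72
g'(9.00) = -190219.24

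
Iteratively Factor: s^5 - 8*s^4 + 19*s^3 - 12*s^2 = (s)*(s^4 - 8*s^3 + 19*s^2 - 12*s) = s*(s - 3)*(s^3 - 5*s^2 + 4*s) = s^2*(s - 3)*(s^2 - 5*s + 4) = s^2*(s - 3)*(s - 1)*(s - 4)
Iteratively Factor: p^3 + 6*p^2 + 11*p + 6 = (p + 2)*(p^2 + 4*p + 3) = (p + 2)*(p + 3)*(p + 1)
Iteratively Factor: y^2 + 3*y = (y + 3)*(y)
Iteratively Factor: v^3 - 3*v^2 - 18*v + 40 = (v - 5)*(v^2 + 2*v - 8) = (v - 5)*(v - 2)*(v + 4)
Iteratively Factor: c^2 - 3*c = (c - 3)*(c)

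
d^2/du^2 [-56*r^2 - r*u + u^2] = 2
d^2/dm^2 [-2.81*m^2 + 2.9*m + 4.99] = -5.62000000000000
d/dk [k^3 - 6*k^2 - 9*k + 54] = 3*k^2 - 12*k - 9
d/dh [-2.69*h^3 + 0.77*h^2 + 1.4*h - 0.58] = -8.07*h^2 + 1.54*h + 1.4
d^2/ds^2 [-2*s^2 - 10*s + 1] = -4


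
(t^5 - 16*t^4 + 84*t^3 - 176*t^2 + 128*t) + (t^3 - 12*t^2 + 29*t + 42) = t^5 - 16*t^4 + 85*t^3 - 188*t^2 + 157*t + 42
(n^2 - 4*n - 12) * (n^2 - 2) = n^4 - 4*n^3 - 14*n^2 + 8*n + 24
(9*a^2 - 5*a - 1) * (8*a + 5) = 72*a^3 + 5*a^2 - 33*a - 5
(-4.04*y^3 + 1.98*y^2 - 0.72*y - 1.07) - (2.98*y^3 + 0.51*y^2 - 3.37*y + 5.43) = -7.02*y^3 + 1.47*y^2 + 2.65*y - 6.5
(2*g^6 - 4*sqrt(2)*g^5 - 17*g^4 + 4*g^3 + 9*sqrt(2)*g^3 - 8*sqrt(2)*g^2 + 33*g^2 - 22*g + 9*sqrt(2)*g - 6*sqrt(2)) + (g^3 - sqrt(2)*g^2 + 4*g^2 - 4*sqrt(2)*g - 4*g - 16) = 2*g^6 - 4*sqrt(2)*g^5 - 17*g^4 + 5*g^3 + 9*sqrt(2)*g^3 - 9*sqrt(2)*g^2 + 37*g^2 - 26*g + 5*sqrt(2)*g - 16 - 6*sqrt(2)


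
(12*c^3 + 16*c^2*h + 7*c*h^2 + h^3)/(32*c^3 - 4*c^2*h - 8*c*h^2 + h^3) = (6*c^2 + 5*c*h + h^2)/(16*c^2 - 10*c*h + h^2)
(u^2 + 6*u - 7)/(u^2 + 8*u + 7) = (u - 1)/(u + 1)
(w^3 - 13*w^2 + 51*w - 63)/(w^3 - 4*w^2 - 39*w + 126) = (w - 3)/(w + 6)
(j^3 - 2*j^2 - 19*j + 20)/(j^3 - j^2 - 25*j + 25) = (j + 4)/(j + 5)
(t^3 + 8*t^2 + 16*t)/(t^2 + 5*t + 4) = t*(t + 4)/(t + 1)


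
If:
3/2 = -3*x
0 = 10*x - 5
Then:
No Solution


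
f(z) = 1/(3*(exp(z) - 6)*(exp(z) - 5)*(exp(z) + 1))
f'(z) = -exp(z)/(3*(exp(z) - 6)*(exp(z) - 5)*(exp(z) + 1)^2) - exp(z)/(3*(exp(z) - 6)*(exp(z) - 5)^2*(exp(z) + 1)) - exp(z)/(3*(exp(z) - 6)^2*(exp(z) - 5)*(exp(z) + 1)) = -((exp(z) - 6)*(exp(z) - 5) + (exp(z) - 6)*(exp(z) + 1) + (exp(z) - 5)*(exp(z) + 1))/(12*(exp(z) - 6)^2*(exp(z) - 5)^2*cosh(z/2)^2)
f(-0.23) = 0.01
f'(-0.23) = -0.00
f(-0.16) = 0.01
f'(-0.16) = -0.00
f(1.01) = 0.01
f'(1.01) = 0.02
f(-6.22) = 0.01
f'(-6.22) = -0.00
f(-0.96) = 0.01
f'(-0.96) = -0.00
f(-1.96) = 0.01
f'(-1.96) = -0.00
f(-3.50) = 0.01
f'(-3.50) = -0.00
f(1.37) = 0.03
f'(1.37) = 0.15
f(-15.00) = 0.01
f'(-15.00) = 0.00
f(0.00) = 0.01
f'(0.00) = 0.00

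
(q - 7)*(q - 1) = q^2 - 8*q + 7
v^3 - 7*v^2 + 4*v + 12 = (v - 6)*(v - 2)*(v + 1)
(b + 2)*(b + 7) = b^2 + 9*b + 14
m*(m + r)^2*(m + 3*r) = m^4 + 5*m^3*r + 7*m^2*r^2 + 3*m*r^3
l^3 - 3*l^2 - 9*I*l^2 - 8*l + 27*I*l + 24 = (l - 3)*(l - 8*I)*(l - I)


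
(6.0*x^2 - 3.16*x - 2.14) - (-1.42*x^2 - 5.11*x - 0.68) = 7.42*x^2 + 1.95*x - 1.46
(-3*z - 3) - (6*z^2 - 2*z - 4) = -6*z^2 - z + 1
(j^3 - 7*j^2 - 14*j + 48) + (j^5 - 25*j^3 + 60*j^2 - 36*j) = j^5 - 24*j^3 + 53*j^2 - 50*j + 48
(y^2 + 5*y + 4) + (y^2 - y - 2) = 2*y^2 + 4*y + 2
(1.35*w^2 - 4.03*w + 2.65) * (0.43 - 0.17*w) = -0.2295*w^3 + 1.2656*w^2 - 2.1834*w + 1.1395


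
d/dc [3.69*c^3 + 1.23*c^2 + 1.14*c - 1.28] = 11.07*c^2 + 2.46*c + 1.14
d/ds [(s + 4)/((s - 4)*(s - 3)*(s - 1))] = 2*(-s^3 - 2*s^2 + 32*s - 44)/(s^6 - 16*s^5 + 102*s^4 - 328*s^3 + 553*s^2 - 456*s + 144)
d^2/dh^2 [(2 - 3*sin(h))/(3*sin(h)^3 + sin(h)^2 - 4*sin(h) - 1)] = (108*sin(h)^7 - 135*sin(h)^6 - 81*sin(h)^5 + 331*sin(h)^4 + 6*sin(h)^3 - 292*sin(h)^2 - 19*sin(h) + 92)/(3*sin(h)^3 + sin(h)^2 - 4*sin(h) - 1)^3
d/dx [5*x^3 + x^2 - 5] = x*(15*x + 2)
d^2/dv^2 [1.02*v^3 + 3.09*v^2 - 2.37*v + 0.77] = 6.12*v + 6.18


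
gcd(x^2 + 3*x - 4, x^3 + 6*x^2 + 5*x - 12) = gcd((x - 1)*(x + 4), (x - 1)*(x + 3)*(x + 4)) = x^2 + 3*x - 4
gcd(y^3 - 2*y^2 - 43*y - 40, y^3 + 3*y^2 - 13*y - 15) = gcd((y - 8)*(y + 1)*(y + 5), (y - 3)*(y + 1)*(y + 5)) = y^2 + 6*y + 5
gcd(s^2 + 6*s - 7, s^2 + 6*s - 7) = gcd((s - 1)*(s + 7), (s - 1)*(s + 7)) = s^2 + 6*s - 7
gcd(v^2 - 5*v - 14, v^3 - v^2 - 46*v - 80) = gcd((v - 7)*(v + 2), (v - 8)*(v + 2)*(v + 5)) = v + 2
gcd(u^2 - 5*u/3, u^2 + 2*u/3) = u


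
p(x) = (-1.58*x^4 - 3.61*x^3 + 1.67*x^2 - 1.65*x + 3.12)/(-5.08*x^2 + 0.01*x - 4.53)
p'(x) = (10.16*x - 0.01)*(-1.58*x^4 - 3.61*x^3 + 1.67*x^2 - 1.65*x + 3.12)/(-5.08*x^2 + 0.01*x - 4.53)^2 + (-6.32*x^3 - 10.83*x^2 + 3.34*x - 1.65)/(-5.08*x^2 + 0.01*x - 4.53) = (16.0528*x^5 + 18.2914*x^4 + 28.5574*x^3 + 40.6946*x^2 + 16.569*x + 7.4433)/(25.8064*x^4 - 0.1016*x^3 + 46.0249*x^2 - 0.0906*x + 20.5209)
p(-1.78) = -0.77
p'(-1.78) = -0.37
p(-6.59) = 8.26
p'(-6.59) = -3.38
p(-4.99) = 3.65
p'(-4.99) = -2.38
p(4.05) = 7.30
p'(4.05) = 3.25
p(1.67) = 1.29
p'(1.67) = 1.81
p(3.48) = 5.55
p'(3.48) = 2.90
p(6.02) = 14.90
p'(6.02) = 4.46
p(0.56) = -0.32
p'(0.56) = 0.99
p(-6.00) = 6.37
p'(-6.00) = -3.01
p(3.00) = 4.23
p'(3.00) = 2.61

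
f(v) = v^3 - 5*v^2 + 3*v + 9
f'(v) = 3*v^2 - 10*v + 3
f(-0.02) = 8.94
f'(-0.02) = 3.20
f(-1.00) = 0.00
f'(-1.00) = 16.00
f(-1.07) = -1.16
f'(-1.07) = 17.13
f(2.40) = 1.22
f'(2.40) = -3.72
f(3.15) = 0.09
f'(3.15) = 1.27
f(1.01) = 7.96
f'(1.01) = -4.04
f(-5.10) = -269.00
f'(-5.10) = 132.03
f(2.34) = 1.45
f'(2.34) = -3.97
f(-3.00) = -72.00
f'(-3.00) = 60.00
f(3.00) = 0.00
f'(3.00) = 0.00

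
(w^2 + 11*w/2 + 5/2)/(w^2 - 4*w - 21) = (2*w^2 + 11*w + 5)/(2*(w^2 - 4*w - 21))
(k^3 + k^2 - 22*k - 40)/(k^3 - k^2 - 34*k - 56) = (k - 5)/(k - 7)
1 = 1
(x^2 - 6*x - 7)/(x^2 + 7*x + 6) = (x - 7)/(x + 6)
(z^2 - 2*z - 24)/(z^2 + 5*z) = (z^2 - 2*z - 24)/(z*(z + 5))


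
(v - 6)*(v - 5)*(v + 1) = v^3 - 10*v^2 + 19*v + 30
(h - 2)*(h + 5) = h^2 + 3*h - 10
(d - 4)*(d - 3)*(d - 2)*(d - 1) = d^4 - 10*d^3 + 35*d^2 - 50*d + 24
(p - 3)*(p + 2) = p^2 - p - 6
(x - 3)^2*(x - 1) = x^3 - 7*x^2 + 15*x - 9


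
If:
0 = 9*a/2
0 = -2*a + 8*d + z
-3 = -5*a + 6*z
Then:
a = 0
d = 1/16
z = -1/2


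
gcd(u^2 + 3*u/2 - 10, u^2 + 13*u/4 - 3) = u + 4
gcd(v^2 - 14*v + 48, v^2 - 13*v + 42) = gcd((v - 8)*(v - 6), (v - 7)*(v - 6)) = v - 6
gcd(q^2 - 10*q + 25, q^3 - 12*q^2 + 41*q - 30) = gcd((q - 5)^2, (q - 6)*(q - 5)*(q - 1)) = q - 5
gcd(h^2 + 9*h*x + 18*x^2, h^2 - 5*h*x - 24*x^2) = h + 3*x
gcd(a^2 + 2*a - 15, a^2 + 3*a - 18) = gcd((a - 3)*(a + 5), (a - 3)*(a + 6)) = a - 3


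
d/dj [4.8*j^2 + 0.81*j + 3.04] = 9.6*j + 0.81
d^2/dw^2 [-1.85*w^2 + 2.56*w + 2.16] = -3.70000000000000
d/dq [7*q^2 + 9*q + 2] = 14*q + 9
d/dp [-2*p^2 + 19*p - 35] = 19 - 4*p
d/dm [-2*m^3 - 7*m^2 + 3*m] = -6*m^2 - 14*m + 3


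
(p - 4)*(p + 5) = p^2 + p - 20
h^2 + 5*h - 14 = (h - 2)*(h + 7)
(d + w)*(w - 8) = d*w - 8*d + w^2 - 8*w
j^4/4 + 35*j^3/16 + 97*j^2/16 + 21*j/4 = j*(j/4 + 1)*(j + 7/4)*(j + 3)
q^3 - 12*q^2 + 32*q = q*(q - 8)*(q - 4)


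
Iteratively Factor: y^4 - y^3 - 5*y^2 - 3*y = (y - 3)*(y^3 + 2*y^2 + y) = y*(y - 3)*(y^2 + 2*y + 1) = y*(y - 3)*(y + 1)*(y + 1)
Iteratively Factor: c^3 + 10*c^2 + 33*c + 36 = (c + 3)*(c^2 + 7*c + 12) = (c + 3)^2*(c + 4)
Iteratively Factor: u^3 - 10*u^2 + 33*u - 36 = (u - 4)*(u^2 - 6*u + 9) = (u - 4)*(u - 3)*(u - 3)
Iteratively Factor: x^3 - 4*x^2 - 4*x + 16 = (x - 2)*(x^2 - 2*x - 8) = (x - 2)*(x + 2)*(x - 4)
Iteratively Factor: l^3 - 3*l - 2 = (l + 1)*(l^2 - l - 2) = (l + 1)^2*(l - 2)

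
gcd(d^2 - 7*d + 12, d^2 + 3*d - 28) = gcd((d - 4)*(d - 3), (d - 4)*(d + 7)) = d - 4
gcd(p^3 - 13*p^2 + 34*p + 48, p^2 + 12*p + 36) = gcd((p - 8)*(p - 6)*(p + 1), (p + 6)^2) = 1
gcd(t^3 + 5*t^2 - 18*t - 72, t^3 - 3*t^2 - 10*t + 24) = t^2 - t - 12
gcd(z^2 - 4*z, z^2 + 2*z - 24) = z - 4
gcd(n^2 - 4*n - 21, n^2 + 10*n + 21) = n + 3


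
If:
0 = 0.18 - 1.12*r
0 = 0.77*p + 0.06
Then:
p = -0.08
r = 0.16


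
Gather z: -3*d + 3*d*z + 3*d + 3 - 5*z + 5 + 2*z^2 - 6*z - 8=2*z^2 + z*(3*d - 11)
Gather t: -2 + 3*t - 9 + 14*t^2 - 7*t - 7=14*t^2 - 4*t - 18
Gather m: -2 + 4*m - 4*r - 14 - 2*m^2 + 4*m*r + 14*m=-2*m^2 + m*(4*r + 18) - 4*r - 16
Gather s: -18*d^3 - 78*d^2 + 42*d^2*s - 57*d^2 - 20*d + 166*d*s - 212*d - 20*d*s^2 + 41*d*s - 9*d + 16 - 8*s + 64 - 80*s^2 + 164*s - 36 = -18*d^3 - 135*d^2 - 241*d + s^2*(-20*d - 80) + s*(42*d^2 + 207*d + 156) + 44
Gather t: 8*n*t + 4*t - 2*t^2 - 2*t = -2*t^2 + t*(8*n + 2)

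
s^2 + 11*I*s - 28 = (s + 4*I)*(s + 7*I)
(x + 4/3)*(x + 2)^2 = x^3 + 16*x^2/3 + 28*x/3 + 16/3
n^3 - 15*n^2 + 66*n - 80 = (n - 8)*(n - 5)*(n - 2)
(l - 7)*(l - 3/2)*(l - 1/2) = l^3 - 9*l^2 + 59*l/4 - 21/4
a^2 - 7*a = a*(a - 7)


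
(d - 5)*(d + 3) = d^2 - 2*d - 15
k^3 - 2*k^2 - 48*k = k*(k - 8)*(k + 6)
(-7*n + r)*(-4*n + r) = 28*n^2 - 11*n*r + r^2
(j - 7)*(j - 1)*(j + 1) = j^3 - 7*j^2 - j + 7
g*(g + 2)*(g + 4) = g^3 + 6*g^2 + 8*g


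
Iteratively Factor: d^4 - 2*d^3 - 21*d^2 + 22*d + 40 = (d + 4)*(d^3 - 6*d^2 + 3*d + 10) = (d - 5)*(d + 4)*(d^2 - d - 2) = (d - 5)*(d + 1)*(d + 4)*(d - 2)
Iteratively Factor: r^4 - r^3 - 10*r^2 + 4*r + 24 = (r - 2)*(r^3 + r^2 - 8*r - 12) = (r - 2)*(r + 2)*(r^2 - r - 6) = (r - 3)*(r - 2)*(r + 2)*(r + 2)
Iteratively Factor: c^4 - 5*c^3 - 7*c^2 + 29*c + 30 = (c - 3)*(c^3 - 2*c^2 - 13*c - 10) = (c - 3)*(c + 2)*(c^2 - 4*c - 5) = (c - 5)*(c - 3)*(c + 2)*(c + 1)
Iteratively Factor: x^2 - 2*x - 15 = (x - 5)*(x + 3)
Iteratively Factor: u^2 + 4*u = (u)*(u + 4)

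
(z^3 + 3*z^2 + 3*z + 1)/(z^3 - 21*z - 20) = (z^2 + 2*z + 1)/(z^2 - z - 20)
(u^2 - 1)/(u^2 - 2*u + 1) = (u + 1)/(u - 1)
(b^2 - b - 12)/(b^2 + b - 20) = (b + 3)/(b + 5)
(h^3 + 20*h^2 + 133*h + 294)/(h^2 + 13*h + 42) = h + 7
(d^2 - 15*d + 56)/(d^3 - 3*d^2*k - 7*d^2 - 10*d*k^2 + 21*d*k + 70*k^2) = (d - 8)/(d^2 - 3*d*k - 10*k^2)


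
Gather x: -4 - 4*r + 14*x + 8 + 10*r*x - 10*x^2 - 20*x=-4*r - 10*x^2 + x*(10*r - 6) + 4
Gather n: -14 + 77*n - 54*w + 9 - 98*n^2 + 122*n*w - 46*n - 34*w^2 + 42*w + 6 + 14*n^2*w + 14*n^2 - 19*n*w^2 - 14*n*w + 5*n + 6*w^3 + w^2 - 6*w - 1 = n^2*(14*w - 84) + n*(-19*w^2 + 108*w + 36) + 6*w^3 - 33*w^2 - 18*w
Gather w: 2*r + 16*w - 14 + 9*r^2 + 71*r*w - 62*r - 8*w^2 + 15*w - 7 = 9*r^2 - 60*r - 8*w^2 + w*(71*r + 31) - 21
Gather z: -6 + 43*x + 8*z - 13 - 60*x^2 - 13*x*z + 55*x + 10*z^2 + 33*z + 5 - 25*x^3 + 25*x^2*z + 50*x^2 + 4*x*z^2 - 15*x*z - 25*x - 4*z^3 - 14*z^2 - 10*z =-25*x^3 - 10*x^2 + 73*x - 4*z^3 + z^2*(4*x - 4) + z*(25*x^2 - 28*x + 31) - 14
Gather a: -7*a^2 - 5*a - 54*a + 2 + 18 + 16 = -7*a^2 - 59*a + 36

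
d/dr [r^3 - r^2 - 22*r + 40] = 3*r^2 - 2*r - 22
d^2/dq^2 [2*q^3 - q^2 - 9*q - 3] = 12*q - 2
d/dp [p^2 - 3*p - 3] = 2*p - 3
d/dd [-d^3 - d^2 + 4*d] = -3*d^2 - 2*d + 4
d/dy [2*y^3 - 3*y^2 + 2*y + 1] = 6*y^2 - 6*y + 2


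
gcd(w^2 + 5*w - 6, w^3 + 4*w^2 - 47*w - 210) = w + 6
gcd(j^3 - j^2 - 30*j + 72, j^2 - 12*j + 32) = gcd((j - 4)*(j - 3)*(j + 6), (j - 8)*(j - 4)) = j - 4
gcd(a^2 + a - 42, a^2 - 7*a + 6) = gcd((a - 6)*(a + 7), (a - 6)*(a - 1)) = a - 6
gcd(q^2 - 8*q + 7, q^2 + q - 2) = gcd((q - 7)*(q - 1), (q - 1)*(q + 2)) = q - 1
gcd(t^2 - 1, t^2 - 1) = t^2 - 1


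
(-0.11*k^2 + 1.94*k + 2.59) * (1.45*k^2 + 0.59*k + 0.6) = -0.1595*k^4 + 2.7481*k^3 + 4.8341*k^2 + 2.6921*k + 1.554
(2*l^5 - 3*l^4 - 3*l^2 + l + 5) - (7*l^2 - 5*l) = 2*l^5 - 3*l^4 - 10*l^2 + 6*l + 5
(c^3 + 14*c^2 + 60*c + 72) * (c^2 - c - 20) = c^5 + 13*c^4 + 26*c^3 - 268*c^2 - 1272*c - 1440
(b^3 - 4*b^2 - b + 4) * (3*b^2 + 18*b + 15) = 3*b^5 + 6*b^4 - 60*b^3 - 66*b^2 + 57*b + 60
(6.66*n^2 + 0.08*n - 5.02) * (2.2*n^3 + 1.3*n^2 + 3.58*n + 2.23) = 14.652*n^5 + 8.834*n^4 + 12.9028*n^3 + 8.6122*n^2 - 17.7932*n - 11.1946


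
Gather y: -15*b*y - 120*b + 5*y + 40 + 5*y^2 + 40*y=-120*b + 5*y^2 + y*(45 - 15*b) + 40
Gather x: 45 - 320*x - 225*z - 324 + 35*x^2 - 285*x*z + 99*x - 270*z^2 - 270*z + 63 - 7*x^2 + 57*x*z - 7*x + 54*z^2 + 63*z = 28*x^2 + x*(-228*z - 228) - 216*z^2 - 432*z - 216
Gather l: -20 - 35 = -55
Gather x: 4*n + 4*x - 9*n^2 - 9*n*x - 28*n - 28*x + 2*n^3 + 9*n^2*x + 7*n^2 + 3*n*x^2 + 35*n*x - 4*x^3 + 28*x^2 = 2*n^3 - 2*n^2 - 24*n - 4*x^3 + x^2*(3*n + 28) + x*(9*n^2 + 26*n - 24)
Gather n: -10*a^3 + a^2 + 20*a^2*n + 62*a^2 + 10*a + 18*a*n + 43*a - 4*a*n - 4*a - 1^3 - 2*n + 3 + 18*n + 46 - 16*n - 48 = -10*a^3 + 63*a^2 + 49*a + n*(20*a^2 + 14*a)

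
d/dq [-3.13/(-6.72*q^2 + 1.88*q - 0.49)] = (5.8844 - 42.0672*q)/(6.72*q^2 - 1.88*q + 0.49)^2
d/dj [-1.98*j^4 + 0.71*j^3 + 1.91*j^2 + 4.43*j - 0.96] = -7.92*j^3 + 2.13*j^2 + 3.82*j + 4.43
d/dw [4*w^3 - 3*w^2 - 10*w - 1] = 12*w^2 - 6*w - 10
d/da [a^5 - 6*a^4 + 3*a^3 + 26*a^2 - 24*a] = 5*a^4 - 24*a^3 + 9*a^2 + 52*a - 24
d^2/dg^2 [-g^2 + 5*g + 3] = -2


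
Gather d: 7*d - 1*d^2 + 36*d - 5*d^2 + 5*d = -6*d^2 + 48*d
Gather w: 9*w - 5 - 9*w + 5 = 0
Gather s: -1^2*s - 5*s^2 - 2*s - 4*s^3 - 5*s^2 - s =-4*s^3 - 10*s^2 - 4*s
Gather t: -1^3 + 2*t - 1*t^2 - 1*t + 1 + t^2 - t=0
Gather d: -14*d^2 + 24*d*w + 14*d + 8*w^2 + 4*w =-14*d^2 + d*(24*w + 14) + 8*w^2 + 4*w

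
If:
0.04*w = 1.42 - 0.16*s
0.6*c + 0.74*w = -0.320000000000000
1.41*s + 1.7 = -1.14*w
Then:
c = 21.73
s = 13.39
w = -18.05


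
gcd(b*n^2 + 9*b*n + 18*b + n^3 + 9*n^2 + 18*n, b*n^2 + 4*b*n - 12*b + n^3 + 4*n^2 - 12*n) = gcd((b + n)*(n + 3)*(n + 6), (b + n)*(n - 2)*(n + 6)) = b*n + 6*b + n^2 + 6*n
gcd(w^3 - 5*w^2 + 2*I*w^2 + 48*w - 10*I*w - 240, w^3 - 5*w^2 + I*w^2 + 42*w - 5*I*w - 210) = w^2 + w*(-5 - 6*I) + 30*I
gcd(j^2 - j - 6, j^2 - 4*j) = 1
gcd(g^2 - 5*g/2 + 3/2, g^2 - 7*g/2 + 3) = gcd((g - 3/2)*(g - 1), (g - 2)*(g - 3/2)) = g - 3/2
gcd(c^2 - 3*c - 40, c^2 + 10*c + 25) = c + 5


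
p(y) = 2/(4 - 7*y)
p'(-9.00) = 0.00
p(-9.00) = 0.03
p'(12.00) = 0.00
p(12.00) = -0.02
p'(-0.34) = 0.34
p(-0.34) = 0.31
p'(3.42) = 0.04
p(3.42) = -0.10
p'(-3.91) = 0.01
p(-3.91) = 0.06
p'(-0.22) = 0.46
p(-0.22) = 0.36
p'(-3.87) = 0.01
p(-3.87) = 0.06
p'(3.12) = 0.04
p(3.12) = -0.11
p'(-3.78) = 0.02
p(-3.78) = 0.07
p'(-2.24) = 0.04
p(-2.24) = 0.10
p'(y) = 14/(4 - 7*y)^2 = 14/(7*y - 4)^2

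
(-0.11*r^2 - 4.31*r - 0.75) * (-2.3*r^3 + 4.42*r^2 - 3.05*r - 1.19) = 0.253*r^5 + 9.4268*r^4 - 16.9897*r^3 + 9.9614*r^2 + 7.4164*r + 0.8925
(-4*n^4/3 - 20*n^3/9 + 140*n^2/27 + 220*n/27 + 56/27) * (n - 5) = -4*n^5/3 + 40*n^4/9 + 440*n^3/27 - 160*n^2/9 - 116*n/3 - 280/27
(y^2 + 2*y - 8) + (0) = y^2 + 2*y - 8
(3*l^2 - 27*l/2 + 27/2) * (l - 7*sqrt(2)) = 3*l^3 - 21*sqrt(2)*l^2 - 27*l^2/2 + 27*l/2 + 189*sqrt(2)*l/2 - 189*sqrt(2)/2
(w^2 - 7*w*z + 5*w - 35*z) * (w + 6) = w^3 - 7*w^2*z + 11*w^2 - 77*w*z + 30*w - 210*z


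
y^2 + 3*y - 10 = (y - 2)*(y + 5)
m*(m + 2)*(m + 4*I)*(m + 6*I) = m^4 + 2*m^3 + 10*I*m^3 - 24*m^2 + 20*I*m^2 - 48*m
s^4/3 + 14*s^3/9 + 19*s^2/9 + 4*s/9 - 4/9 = (s/3 + 1/3)*(s - 1/3)*(s + 2)^2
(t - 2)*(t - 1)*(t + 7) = t^3 + 4*t^2 - 19*t + 14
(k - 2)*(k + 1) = k^2 - k - 2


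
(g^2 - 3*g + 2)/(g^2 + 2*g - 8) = (g - 1)/(g + 4)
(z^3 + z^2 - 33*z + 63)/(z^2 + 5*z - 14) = (z^2 - 6*z + 9)/(z - 2)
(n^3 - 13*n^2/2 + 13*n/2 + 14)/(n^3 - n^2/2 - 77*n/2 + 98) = (n + 1)/(n + 7)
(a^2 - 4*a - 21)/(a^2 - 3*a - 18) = (a - 7)/(a - 6)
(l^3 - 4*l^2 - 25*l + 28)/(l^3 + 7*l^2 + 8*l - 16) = (l - 7)/(l + 4)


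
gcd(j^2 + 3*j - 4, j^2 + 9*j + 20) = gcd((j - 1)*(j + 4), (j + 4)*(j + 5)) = j + 4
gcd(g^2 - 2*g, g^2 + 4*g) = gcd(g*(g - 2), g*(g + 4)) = g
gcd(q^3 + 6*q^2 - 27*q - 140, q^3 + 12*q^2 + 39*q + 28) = q^2 + 11*q + 28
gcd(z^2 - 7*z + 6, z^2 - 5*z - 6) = z - 6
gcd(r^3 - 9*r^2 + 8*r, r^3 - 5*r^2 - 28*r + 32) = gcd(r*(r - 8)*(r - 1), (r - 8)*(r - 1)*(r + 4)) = r^2 - 9*r + 8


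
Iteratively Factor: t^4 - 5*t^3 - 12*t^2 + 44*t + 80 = (t - 5)*(t^3 - 12*t - 16) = (t - 5)*(t - 4)*(t^2 + 4*t + 4) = (t - 5)*(t - 4)*(t + 2)*(t + 2)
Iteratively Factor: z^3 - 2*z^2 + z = (z - 1)*(z^2 - z) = (z - 1)^2*(z)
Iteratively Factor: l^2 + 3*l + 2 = (l + 2)*(l + 1)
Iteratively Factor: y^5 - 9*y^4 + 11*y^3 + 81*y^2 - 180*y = (y - 4)*(y^4 - 5*y^3 - 9*y^2 + 45*y) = (y - 4)*(y + 3)*(y^3 - 8*y^2 + 15*y) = (y - 5)*(y - 4)*(y + 3)*(y^2 - 3*y) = y*(y - 5)*(y - 4)*(y + 3)*(y - 3)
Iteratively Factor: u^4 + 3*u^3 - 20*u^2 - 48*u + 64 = (u - 1)*(u^3 + 4*u^2 - 16*u - 64) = (u - 1)*(u + 4)*(u^2 - 16) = (u - 1)*(u + 4)^2*(u - 4)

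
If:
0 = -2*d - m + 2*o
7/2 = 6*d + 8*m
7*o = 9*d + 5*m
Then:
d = -3/4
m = 1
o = -1/4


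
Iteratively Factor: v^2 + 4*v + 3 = (v + 1)*(v + 3)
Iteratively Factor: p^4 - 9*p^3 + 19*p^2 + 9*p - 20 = (p - 4)*(p^3 - 5*p^2 - p + 5) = (p - 5)*(p - 4)*(p^2 - 1) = (p - 5)*(p - 4)*(p - 1)*(p + 1)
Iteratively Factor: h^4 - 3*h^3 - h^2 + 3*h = (h - 3)*(h^3 - h) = (h - 3)*(h - 1)*(h^2 + h) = (h - 3)*(h - 1)*(h + 1)*(h)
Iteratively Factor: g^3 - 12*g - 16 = (g + 2)*(g^2 - 2*g - 8) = (g - 4)*(g + 2)*(g + 2)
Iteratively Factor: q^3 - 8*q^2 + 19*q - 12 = (q - 4)*(q^2 - 4*q + 3) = (q - 4)*(q - 1)*(q - 3)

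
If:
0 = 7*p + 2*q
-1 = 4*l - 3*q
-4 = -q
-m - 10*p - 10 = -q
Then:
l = 11/4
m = 38/7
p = -8/7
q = 4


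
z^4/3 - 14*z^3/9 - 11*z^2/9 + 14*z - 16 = (z/3 + 1)*(z - 3)*(z - 8/3)*(z - 2)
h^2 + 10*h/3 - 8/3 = (h - 2/3)*(h + 4)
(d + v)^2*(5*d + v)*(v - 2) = 5*d^3*v - 10*d^3 + 11*d^2*v^2 - 22*d^2*v + 7*d*v^3 - 14*d*v^2 + v^4 - 2*v^3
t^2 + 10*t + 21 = (t + 3)*(t + 7)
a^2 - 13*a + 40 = (a - 8)*(a - 5)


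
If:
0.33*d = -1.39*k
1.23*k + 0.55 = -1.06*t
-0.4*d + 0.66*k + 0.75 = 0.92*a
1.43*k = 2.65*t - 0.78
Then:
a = -0.40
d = 2.01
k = -0.48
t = 0.04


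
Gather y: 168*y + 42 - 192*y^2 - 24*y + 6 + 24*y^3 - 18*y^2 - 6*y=24*y^3 - 210*y^2 + 138*y + 48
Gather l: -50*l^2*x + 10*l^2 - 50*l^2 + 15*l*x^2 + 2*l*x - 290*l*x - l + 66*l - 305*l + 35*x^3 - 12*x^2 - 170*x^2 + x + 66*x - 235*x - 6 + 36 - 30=l^2*(-50*x - 40) + l*(15*x^2 - 288*x - 240) + 35*x^3 - 182*x^2 - 168*x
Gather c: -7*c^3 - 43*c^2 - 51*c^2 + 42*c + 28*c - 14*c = -7*c^3 - 94*c^2 + 56*c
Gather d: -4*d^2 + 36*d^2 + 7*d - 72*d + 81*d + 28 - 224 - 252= 32*d^2 + 16*d - 448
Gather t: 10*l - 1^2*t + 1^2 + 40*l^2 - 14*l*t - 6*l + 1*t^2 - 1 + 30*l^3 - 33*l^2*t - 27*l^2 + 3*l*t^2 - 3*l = 30*l^3 + 13*l^2 + l + t^2*(3*l + 1) + t*(-33*l^2 - 14*l - 1)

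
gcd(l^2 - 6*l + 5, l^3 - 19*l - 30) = l - 5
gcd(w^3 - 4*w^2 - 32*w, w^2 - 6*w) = w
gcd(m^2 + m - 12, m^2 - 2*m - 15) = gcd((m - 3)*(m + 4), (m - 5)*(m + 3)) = 1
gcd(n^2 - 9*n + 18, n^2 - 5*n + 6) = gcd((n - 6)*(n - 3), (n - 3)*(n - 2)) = n - 3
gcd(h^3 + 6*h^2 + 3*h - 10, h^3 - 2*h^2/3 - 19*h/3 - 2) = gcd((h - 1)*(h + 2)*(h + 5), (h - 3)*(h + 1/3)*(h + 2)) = h + 2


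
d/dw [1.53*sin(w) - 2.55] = 1.53*cos(w)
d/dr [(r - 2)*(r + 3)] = 2*r + 1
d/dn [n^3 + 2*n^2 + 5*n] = 3*n^2 + 4*n + 5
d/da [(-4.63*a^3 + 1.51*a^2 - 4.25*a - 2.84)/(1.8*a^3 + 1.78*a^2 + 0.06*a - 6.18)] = (-10.9594*a^4 + 14.7444*a^3 + 108.8318*a^2 - 8.5532*a + 26.4354)/(3.24*a^6 + 6.408*a^5 + 3.3844*a^4 - 22.0344*a^3 - 21.9972*a^2 - 0.7416*a + 38.1924)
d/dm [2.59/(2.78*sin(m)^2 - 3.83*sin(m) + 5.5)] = (9.9197 - 14.4004*sin(m))*cos(m)/(2.78*sin(m)^2 - 3.83*sin(m) + 5.5)^2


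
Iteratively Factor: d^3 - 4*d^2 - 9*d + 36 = (d - 4)*(d^2 - 9) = (d - 4)*(d - 3)*(d + 3)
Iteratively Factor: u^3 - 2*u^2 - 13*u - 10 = (u - 5)*(u^2 + 3*u + 2) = (u - 5)*(u + 2)*(u + 1)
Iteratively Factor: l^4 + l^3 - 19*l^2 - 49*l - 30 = (l - 5)*(l^3 + 6*l^2 + 11*l + 6) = (l - 5)*(l + 1)*(l^2 + 5*l + 6) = (l - 5)*(l + 1)*(l + 2)*(l + 3)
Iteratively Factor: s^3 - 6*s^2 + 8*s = (s - 4)*(s^2 - 2*s) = s*(s - 4)*(s - 2)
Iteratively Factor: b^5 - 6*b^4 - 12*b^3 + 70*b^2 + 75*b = (b - 5)*(b^4 - b^3 - 17*b^2 - 15*b) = (b - 5)*(b + 3)*(b^3 - 4*b^2 - 5*b) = (b - 5)*(b + 1)*(b + 3)*(b^2 - 5*b) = b*(b - 5)*(b + 1)*(b + 3)*(b - 5)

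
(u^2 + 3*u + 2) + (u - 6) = u^2 + 4*u - 4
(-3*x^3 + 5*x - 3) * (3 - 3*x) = 9*x^4 - 9*x^3 - 15*x^2 + 24*x - 9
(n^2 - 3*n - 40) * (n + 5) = n^3 + 2*n^2 - 55*n - 200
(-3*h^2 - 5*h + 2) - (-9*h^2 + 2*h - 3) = 6*h^2 - 7*h + 5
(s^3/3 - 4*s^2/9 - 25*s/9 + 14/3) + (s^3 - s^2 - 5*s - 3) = 4*s^3/3 - 13*s^2/9 - 70*s/9 + 5/3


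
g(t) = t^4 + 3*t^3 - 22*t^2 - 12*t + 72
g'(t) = 4*t^3 + 9*t^2 - 44*t - 12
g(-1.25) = 49.21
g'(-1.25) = 49.25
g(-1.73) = 20.34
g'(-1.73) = 70.35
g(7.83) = 3828.17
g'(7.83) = 2115.45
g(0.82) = 49.47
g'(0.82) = -39.82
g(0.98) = 42.86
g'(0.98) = -42.71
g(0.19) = 68.95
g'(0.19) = -20.01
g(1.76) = 8.68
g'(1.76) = -39.75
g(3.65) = 58.48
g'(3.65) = 141.81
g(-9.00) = 2772.00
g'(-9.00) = -1803.00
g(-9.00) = 2772.00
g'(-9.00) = -1803.00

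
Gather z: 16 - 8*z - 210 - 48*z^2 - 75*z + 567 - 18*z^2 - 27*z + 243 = -66*z^2 - 110*z + 616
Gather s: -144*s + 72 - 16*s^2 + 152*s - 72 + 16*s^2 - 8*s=0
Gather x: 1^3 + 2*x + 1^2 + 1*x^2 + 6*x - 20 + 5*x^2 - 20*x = 6*x^2 - 12*x - 18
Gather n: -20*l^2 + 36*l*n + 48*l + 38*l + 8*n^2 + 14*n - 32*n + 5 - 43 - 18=-20*l^2 + 86*l + 8*n^2 + n*(36*l - 18) - 56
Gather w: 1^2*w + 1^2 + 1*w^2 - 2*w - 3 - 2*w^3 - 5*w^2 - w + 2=-2*w^3 - 4*w^2 - 2*w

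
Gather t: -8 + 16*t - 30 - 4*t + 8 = 12*t - 30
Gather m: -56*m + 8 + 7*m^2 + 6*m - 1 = 7*m^2 - 50*m + 7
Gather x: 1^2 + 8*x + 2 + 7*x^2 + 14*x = 7*x^2 + 22*x + 3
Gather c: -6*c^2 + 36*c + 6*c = -6*c^2 + 42*c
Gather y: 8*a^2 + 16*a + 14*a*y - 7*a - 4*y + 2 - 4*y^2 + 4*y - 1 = 8*a^2 + 14*a*y + 9*a - 4*y^2 + 1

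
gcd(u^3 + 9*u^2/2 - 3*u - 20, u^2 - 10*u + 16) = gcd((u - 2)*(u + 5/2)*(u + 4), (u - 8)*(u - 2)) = u - 2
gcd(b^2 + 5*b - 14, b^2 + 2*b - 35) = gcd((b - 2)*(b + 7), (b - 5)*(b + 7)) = b + 7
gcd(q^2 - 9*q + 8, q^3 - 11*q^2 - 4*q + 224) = q - 8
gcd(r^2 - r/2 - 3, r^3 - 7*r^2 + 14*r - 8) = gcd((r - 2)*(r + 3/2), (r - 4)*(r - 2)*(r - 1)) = r - 2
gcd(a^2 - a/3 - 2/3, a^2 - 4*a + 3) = a - 1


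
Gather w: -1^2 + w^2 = w^2 - 1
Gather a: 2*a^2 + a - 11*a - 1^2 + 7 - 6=2*a^2 - 10*a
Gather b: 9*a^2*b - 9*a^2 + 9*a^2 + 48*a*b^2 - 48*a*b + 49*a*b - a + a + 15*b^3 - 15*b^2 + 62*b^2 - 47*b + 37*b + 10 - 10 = 15*b^3 + b^2*(48*a + 47) + b*(9*a^2 + a - 10)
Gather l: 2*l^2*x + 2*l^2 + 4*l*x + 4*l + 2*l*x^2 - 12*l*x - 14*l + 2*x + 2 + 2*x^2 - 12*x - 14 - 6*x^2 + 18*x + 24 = l^2*(2*x + 2) + l*(2*x^2 - 8*x - 10) - 4*x^2 + 8*x + 12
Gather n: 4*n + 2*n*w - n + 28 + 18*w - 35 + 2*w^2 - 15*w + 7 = n*(2*w + 3) + 2*w^2 + 3*w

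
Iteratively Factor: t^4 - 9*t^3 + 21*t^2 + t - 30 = (t + 1)*(t^3 - 10*t^2 + 31*t - 30) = (t - 2)*(t + 1)*(t^2 - 8*t + 15) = (t - 5)*(t - 2)*(t + 1)*(t - 3)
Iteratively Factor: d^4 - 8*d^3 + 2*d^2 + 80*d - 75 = (d + 3)*(d^3 - 11*d^2 + 35*d - 25) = (d - 5)*(d + 3)*(d^2 - 6*d + 5) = (d - 5)^2*(d + 3)*(d - 1)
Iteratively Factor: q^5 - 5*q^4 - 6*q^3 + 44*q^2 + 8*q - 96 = (q + 2)*(q^4 - 7*q^3 + 8*q^2 + 28*q - 48) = (q + 2)^2*(q^3 - 9*q^2 + 26*q - 24) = (q - 4)*(q + 2)^2*(q^2 - 5*q + 6) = (q - 4)*(q - 3)*(q + 2)^2*(q - 2)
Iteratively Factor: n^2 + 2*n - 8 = (n + 4)*(n - 2)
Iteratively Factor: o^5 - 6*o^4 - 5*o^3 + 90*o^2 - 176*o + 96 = (o - 1)*(o^4 - 5*o^3 - 10*o^2 + 80*o - 96) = (o - 4)*(o - 1)*(o^3 - o^2 - 14*o + 24) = (o - 4)*(o - 2)*(o - 1)*(o^2 + o - 12) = (o - 4)*(o - 3)*(o - 2)*(o - 1)*(o + 4)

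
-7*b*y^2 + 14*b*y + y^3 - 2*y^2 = y*(-7*b + y)*(y - 2)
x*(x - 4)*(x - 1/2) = x^3 - 9*x^2/2 + 2*x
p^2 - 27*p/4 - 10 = (p - 8)*(p + 5/4)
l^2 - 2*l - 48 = (l - 8)*(l + 6)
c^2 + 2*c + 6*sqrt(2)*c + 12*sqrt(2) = (c + 2)*(c + 6*sqrt(2))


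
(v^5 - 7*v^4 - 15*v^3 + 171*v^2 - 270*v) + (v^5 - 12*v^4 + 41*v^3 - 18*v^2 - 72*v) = 2*v^5 - 19*v^4 + 26*v^3 + 153*v^2 - 342*v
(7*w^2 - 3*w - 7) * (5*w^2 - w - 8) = 35*w^4 - 22*w^3 - 88*w^2 + 31*w + 56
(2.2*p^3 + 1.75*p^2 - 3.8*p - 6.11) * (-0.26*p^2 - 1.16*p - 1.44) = -0.572*p^5 - 3.007*p^4 - 4.21*p^3 + 3.4766*p^2 + 12.5596*p + 8.7984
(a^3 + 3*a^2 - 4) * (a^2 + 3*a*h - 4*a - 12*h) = a^5 + 3*a^4*h - a^4 - 3*a^3*h - 12*a^3 - 36*a^2*h - 4*a^2 - 12*a*h + 16*a + 48*h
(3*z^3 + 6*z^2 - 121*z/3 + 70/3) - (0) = 3*z^3 + 6*z^2 - 121*z/3 + 70/3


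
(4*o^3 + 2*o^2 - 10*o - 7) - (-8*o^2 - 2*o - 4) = 4*o^3 + 10*o^2 - 8*o - 3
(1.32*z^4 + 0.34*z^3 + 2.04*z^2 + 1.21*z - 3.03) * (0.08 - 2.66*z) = -3.5112*z^5 - 0.7988*z^4 - 5.3992*z^3 - 3.0554*z^2 + 8.1566*z - 0.2424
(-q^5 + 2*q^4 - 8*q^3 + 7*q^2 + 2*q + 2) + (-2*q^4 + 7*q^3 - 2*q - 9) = -q^5 - q^3 + 7*q^2 - 7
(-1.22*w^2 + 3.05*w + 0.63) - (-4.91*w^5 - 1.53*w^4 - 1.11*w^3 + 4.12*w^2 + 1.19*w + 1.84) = 4.91*w^5 + 1.53*w^4 + 1.11*w^3 - 5.34*w^2 + 1.86*w - 1.21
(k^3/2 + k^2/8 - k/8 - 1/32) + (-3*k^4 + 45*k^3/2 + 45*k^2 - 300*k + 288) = -3*k^4 + 23*k^3 + 361*k^2/8 - 2401*k/8 + 9215/32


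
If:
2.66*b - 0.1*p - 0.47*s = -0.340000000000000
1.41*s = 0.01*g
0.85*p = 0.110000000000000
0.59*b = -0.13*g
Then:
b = -0.12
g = 0.55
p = 0.13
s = 0.00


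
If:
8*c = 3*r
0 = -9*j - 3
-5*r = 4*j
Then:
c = 1/10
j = -1/3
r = 4/15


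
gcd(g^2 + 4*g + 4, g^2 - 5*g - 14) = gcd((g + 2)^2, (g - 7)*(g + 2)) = g + 2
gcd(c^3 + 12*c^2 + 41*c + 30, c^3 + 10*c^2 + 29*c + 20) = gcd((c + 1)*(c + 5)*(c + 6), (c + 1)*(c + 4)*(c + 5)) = c^2 + 6*c + 5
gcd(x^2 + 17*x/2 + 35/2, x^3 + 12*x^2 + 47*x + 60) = x + 5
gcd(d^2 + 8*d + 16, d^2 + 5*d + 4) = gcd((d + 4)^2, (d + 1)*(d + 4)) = d + 4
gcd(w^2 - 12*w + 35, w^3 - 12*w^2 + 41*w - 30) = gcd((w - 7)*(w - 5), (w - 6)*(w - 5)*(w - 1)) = w - 5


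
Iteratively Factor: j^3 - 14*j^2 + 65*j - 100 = (j - 4)*(j^2 - 10*j + 25) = (j - 5)*(j - 4)*(j - 5)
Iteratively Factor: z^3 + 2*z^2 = (z + 2)*(z^2) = z*(z + 2)*(z)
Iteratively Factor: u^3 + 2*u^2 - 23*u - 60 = (u + 3)*(u^2 - u - 20) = (u - 5)*(u + 3)*(u + 4)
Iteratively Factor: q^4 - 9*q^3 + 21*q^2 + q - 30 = (q - 3)*(q^3 - 6*q^2 + 3*q + 10) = (q - 5)*(q - 3)*(q^2 - q - 2) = (q - 5)*(q - 3)*(q - 2)*(q + 1)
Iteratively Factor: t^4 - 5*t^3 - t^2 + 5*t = (t + 1)*(t^3 - 6*t^2 + 5*t) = (t - 5)*(t + 1)*(t^2 - t) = t*(t - 5)*(t + 1)*(t - 1)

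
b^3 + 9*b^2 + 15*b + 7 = (b + 1)^2*(b + 7)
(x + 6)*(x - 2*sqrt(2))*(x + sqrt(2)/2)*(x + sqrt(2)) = x^4 - sqrt(2)*x^3/2 + 6*x^3 - 5*x^2 - 3*sqrt(2)*x^2 - 30*x - 2*sqrt(2)*x - 12*sqrt(2)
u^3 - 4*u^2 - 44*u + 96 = (u - 8)*(u - 2)*(u + 6)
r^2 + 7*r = r*(r + 7)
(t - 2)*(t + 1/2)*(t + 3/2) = t^3 - 13*t/4 - 3/2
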